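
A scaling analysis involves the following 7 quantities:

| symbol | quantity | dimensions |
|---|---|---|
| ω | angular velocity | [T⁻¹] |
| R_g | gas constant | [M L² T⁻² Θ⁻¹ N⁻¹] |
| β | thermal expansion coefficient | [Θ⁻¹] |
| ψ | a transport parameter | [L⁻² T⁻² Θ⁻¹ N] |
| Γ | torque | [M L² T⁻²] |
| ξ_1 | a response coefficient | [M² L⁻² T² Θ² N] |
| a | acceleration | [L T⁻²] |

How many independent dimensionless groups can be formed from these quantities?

2

There are 7 variables and 5 base dimensions (M, L, T, Θ, N).
The dimension matrix has rank 5.
Independent dimensionless groups: 7 − 5 = 2.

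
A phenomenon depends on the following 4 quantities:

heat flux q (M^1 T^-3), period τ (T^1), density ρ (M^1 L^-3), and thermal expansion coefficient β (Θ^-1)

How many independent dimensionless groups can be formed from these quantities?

0

There are 4 variables and 4 base dimensions (M, L, T, Θ).
The dimension matrix has rank 4.
Independent dimensionless groups: 4 − 4 = 0.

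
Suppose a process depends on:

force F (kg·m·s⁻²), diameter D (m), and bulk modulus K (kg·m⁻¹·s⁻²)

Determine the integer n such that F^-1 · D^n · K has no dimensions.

Balance the L exponent: (1)·n from D, plus −(1) + (-1) = -2 from the rest, must sum to zero.
n − 2 = 0, so n = 2.

2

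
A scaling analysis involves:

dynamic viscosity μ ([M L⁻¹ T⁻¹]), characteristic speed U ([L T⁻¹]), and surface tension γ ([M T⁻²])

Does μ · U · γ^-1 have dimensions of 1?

Sum the exponent of each base dimension across the product:
  M: [μ]_M + [U]_M − [γ]_M = (1) + (0) − (1) = 0
  L: [μ]_L + [U]_L − [γ]_L = (-1) + (1) − (0) = 0
  T: [μ]_T + [U]_T − [γ]_T = (-1) + (-1) − (-2) = 0
  Θ: [μ]_Θ + [U]_Θ − [γ]_Θ = (0) + (0) − (0) = 0
All base exponents vanish — dimensionless.

yes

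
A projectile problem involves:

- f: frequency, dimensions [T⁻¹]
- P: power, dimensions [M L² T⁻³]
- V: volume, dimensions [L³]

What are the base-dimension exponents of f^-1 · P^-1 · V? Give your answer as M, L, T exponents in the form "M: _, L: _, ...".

Collect each base-dimension exponent across the product:
  M: −(0) − (1) + (0) = -1
  L: −(0) − (2) + (3) = 1
  T: −(-1) − (-3) + (0) = 4
So the dimensions are [M⁻¹ L T⁴].

M: -1, L: 1, T: 4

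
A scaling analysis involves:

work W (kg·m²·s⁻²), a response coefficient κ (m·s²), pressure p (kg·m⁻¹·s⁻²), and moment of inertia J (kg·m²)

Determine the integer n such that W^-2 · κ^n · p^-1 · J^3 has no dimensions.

Balance the L exponent: (1)·n from κ, plus −2·(2) − (-1) + 3·(2) = 3 from the rest, must sum to zero.
n + 3 = 0, so n = -3.

-3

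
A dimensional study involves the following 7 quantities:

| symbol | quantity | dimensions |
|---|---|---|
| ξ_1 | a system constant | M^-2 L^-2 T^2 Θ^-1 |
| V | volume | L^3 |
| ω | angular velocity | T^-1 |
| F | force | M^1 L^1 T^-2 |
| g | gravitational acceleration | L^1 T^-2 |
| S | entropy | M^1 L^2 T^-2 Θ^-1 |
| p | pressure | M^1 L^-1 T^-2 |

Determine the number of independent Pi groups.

There are 7 variables and 4 base dimensions (M, L, T, Θ).
The dimension matrix has rank 4.
Independent dimensionless groups: 7 − 4 = 3.

3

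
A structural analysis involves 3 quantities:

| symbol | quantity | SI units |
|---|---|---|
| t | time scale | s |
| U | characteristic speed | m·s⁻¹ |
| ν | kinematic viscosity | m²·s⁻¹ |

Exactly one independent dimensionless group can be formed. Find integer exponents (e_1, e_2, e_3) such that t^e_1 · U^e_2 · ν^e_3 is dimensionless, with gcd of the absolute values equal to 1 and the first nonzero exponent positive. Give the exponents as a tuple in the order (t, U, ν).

L: e_1·(0) + e_2·(1) + e_3·(2) = 0
T: e_1·(1) + e_2·(-1) + e_3·(-1) = 0
Solving this homogeneous linear system for the smallest-integer solution (first nonzero entry positive) gives (1, 2, -1).

(1, 2, -1)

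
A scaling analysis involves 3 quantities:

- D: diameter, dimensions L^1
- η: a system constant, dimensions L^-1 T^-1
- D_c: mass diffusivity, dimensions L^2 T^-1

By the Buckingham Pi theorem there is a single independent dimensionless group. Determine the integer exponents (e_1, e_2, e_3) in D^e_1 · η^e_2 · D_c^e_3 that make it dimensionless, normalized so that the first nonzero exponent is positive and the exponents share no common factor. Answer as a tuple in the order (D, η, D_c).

(3, 1, -1)

L: e_1·(1) + e_2·(-1) + e_3·(2) = 0
T: e_1·(0) + e_2·(-1) + e_3·(-1) = 0
Solving this homogeneous linear system for the smallest-integer solution (first nonzero entry positive) gives (3, 1, -1).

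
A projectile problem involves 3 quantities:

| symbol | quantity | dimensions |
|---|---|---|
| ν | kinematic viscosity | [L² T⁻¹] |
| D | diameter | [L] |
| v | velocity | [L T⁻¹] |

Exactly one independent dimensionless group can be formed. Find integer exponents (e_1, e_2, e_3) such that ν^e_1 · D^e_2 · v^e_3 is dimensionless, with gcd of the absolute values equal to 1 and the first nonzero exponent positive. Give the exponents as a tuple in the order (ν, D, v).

(1, -1, -1)

L: e_1·(2) + e_2·(1) + e_3·(1) = 0
T: e_1·(-1) + e_2·(0) + e_3·(-1) = 0
Solving this homogeneous linear system for the smallest-integer solution (first nonzero entry positive) gives (1, -1, -1).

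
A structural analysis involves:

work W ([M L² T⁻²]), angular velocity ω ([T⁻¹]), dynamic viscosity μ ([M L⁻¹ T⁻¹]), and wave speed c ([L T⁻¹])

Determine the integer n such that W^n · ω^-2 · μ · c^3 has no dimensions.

-1

Balance the M exponent: (1)·n from W, plus −2·(0) + (1) + 3·(0) = 1 from the rest, must sum to zero.
n + 1 = 0, so n = -1.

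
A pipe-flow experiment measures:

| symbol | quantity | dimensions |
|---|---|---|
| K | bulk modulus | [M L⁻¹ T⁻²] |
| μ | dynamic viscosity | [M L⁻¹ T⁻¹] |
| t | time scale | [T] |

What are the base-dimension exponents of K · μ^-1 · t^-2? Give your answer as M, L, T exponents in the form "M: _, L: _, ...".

M: 0, L: 0, T: -3

Collect each base-dimension exponent across the product:
  M: (1) − (1) − 2·(0) = 0
  L: (-1) − (-1) − 2·(0) = 0
  T: (-2) − (-1) − 2·(1) = -3
So the dimensions are [T⁻³].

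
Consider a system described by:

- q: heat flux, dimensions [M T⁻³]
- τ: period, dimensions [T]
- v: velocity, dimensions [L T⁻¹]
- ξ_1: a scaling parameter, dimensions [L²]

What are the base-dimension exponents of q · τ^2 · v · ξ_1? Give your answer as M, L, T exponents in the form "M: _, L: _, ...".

M: 1, L: 3, T: -2

Collect each base-dimension exponent across the product:
  M: (1) + 2·(0) + (0) + (0) = 1
  L: (0) + 2·(0) + (1) + (2) = 3
  T: (-3) + 2·(1) + (-1) + (0) = -2
So the dimensions are [M L³ T⁻²].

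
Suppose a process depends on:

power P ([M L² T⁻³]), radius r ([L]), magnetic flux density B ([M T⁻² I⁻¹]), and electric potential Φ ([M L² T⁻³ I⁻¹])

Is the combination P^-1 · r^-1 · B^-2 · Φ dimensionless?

Sum the exponent of each base dimension across the product:
  M: −[P]_M − [r]_M − 2·[B]_M + [Φ]_M = −(1) − (0) − 2·(1) + (1) = -2
  L: −[P]_L − [r]_L − 2·[B]_L + [Φ]_L = −(2) − (1) − 2·(0) + (2) = -1
  T: −[P]_T − [r]_T − 2·[B]_T + [Φ]_T = −(-3) − (0) − 2·(-2) + (-3) = 4
  I: −[P]_I − [r]_I − 2·[B]_I + [Φ]_I = −(0) − (0) − 2·(-1) + (-1) = 1
Net dimensions [M⁻² L⁻¹ T⁴ I] ≠ [1] — not dimensionless.

no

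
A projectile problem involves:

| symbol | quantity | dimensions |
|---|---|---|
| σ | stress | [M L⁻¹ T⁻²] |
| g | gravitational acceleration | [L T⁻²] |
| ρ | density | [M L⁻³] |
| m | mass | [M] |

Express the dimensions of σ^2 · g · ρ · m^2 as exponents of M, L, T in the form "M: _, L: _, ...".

M: 5, L: -4, T: -6

Collect each base-dimension exponent across the product:
  M: 2·(1) + (0) + (1) + 2·(1) = 5
  L: 2·(-1) + (1) + (-3) + 2·(0) = -4
  T: 2·(-2) + (-2) + (0) + 2·(0) = -6
So the dimensions are [M⁵ L⁻⁴ T⁻⁶].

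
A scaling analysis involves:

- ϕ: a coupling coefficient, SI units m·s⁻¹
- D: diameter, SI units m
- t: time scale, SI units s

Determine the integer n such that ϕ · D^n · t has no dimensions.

Balance the L exponent: (1)·n from D, plus (1) + (0) = 1 from the rest, must sum to zero.
n + 1 = 0, so n = -1.

-1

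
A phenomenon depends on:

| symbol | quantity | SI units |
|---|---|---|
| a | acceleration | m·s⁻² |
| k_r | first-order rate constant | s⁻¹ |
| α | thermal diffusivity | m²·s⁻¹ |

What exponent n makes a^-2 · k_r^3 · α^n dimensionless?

1

Balance the L exponent: (2)·n from α, plus −2·(1) + 3·(0) = -2 from the rest, must sum to zero.
2n − 2 = 0, so n = 1.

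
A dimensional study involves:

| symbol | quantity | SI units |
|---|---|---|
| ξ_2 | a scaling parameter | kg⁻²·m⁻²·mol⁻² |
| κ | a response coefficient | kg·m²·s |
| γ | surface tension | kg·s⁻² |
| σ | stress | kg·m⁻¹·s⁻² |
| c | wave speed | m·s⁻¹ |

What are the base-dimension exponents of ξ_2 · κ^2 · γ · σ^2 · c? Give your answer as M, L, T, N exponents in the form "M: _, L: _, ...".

M: 3, L: 1, T: -5, N: -2

Collect each base-dimension exponent across the product:
  M: (-2) + 2·(1) + (1) + 2·(1) + (0) = 3
  L: (-2) + 2·(2) + (0) + 2·(-1) + (1) = 1
  T: (0) + 2·(1) + (-2) + 2·(-2) + (-1) = -5
  N: (-2) + 2·(0) + (0) + 2·(0) + (0) = -2
So the dimensions are [M³ L T⁻⁵ N⁻²].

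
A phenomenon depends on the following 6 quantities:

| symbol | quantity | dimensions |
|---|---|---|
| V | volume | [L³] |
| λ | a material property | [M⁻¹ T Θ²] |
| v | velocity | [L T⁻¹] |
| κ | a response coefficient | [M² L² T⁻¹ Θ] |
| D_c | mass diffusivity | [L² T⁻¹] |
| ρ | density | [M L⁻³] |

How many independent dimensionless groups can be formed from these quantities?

There are 6 variables and 4 base dimensions (M, L, T, Θ).
The dimension matrix has rank 4.
Independent dimensionless groups: 6 − 4 = 2.

2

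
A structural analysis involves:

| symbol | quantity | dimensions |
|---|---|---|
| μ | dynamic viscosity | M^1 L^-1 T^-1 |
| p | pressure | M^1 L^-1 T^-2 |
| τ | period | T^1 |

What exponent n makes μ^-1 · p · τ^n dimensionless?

1

Balance the T exponent: (1)·n from τ, plus −(-1) + (-2) = -1 from the rest, must sum to zero.
n − 1 = 0, so n = 1.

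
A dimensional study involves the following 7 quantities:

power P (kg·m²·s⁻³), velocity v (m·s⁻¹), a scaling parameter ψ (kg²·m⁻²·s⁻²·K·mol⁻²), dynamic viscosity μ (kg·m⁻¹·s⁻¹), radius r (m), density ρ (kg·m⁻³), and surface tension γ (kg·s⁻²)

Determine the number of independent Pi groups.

3

There are 7 variables and 5 base dimensions (M, L, T, Θ, N).
The dimension matrix has rank 4 (less than 5: the dimension vectors are linearly dependent).
Independent dimensionless groups: 7 − 4 = 3.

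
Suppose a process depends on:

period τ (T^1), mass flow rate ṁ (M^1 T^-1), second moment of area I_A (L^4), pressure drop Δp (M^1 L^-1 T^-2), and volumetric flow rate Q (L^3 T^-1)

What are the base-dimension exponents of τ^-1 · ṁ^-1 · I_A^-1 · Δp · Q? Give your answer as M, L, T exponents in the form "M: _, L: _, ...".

Collect each base-dimension exponent across the product:
  M: −(0) − (1) − (0) + (1) + (0) = 0
  L: −(0) − (0) − (4) + (-1) + (3) = -2
  T: −(1) − (-1) − (0) + (-2) + (-1) = -3
So the dimensions are [L⁻² T⁻³].

M: 0, L: -2, T: -3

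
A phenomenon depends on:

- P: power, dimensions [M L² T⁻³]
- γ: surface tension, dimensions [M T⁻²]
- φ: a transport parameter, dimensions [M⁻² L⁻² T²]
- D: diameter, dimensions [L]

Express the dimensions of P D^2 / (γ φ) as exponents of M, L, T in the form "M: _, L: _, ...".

M: 2, L: 6, T: -3

Collect each base-dimension exponent across the product:
  M: (1) − (1) − (-2) + 2·(0) = 2
  L: (2) − (0) − (-2) + 2·(1) = 6
  T: (-3) − (-2) − (2) + 2·(0) = -3
So the dimensions are [M² L⁶ T⁻³].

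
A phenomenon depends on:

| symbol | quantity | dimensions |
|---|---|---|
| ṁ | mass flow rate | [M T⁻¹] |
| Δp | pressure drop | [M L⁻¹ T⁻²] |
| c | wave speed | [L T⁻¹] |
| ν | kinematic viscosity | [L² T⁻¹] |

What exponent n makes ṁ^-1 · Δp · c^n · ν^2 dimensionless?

-3

Balance the L exponent: (1)·n from c, plus −(0) + (-1) + 2·(2) = 3 from the rest, must sum to zero.
n + 3 = 0, so n = -3.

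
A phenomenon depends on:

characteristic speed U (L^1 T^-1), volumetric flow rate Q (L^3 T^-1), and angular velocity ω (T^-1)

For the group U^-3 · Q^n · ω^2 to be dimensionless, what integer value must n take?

1

Balance the L exponent: (3)·n from Q, plus −3·(1) + 2·(0) = -3 from the rest, must sum to zero.
3n − 3 = 0, so n = 1.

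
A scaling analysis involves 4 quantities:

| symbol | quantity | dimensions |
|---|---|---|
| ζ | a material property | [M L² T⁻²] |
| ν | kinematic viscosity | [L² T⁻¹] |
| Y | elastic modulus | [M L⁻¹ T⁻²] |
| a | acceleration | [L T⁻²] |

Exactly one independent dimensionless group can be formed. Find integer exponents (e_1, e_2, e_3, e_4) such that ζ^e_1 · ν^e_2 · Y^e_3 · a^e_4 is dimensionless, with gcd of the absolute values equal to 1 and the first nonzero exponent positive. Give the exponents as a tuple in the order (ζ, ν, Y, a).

(1, -2, -1, 1)

M: e_1·(1) + e_2·(0) + e_3·(1) + e_4·(0) = 0
L: e_1·(2) + e_2·(2) + e_3·(-1) + e_4·(1) = 0
T: e_1·(-2) + e_2·(-1) + e_3·(-2) + e_4·(-2) = 0
Solving this homogeneous linear system for the smallest-integer solution (first nonzero entry positive) gives (1, -2, -1, 1).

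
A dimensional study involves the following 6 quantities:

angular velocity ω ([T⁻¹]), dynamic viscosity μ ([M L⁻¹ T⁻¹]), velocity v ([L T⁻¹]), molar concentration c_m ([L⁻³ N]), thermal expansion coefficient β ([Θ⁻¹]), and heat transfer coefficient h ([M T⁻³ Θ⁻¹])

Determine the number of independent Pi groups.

1

There are 6 variables and 5 base dimensions (M, L, T, Θ, N).
The dimension matrix has rank 5.
Independent dimensionless groups: 6 − 5 = 1.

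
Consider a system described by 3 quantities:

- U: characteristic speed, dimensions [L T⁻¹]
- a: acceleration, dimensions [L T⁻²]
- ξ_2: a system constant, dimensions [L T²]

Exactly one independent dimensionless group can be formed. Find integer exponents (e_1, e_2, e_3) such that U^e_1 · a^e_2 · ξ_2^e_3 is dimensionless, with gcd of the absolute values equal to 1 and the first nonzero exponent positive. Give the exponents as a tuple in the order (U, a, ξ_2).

L: e_1·(1) + e_2·(1) + e_3·(1) = 0
T: e_1·(-1) + e_2·(-2) + e_3·(2) = 0
Solving this homogeneous linear system for the smallest-integer solution (first nonzero entry positive) gives (4, -3, -1).

(4, -3, -1)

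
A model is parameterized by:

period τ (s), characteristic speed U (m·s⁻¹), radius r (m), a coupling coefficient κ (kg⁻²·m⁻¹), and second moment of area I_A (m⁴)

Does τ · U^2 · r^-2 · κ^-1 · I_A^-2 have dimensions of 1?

Sum the exponent of each base dimension across the product:
  M: [τ]_M + 2·[U]_M − 2·[r]_M − [κ]_M − 2·[I_A]_M = (0) + 2·(0) − 2·(0) − (-2) − 2·(0) = 2
  L: [τ]_L + 2·[U]_L − 2·[r]_L − [κ]_L − 2·[I_A]_L = (0) + 2·(1) − 2·(1) − (-1) − 2·(4) = -7
  T: [τ]_T + 2·[U]_T − 2·[r]_T − [κ]_T − 2·[I_A]_T = (1) + 2·(-1) − 2·(0) − (0) − 2·(0) = -1
Net dimensions [M² L⁻⁷ T⁻¹] ≠ [1] — not dimensionless.

no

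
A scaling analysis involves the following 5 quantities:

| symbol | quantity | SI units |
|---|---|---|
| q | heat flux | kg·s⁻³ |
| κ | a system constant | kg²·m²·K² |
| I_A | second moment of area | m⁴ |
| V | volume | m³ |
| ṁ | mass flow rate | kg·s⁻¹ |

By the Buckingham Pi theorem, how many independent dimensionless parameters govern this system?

1

There are 5 variables and 4 base dimensions (M, L, T, Θ).
The dimension matrix has rank 4.
Independent dimensionless groups: 5 − 4 = 1.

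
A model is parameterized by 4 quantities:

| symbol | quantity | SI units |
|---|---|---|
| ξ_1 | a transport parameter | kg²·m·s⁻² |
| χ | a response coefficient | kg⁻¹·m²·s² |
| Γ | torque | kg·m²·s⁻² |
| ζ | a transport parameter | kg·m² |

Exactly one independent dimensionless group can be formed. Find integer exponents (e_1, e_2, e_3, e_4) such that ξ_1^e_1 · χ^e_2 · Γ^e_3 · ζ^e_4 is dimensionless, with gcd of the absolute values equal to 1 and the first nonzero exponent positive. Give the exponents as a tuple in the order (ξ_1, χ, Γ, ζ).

M: e_1·(2) + e_2·(-1) + e_3·(1) + e_4·(1) = 0
L: e_1·(1) + e_2·(2) + e_3·(2) + e_4·(2) = 0
T: e_1·(-2) + e_2·(2) + e_3·(-2) + e_4·(0) = 0
Solving this homogeneous linear system for the smallest-integer solution (first nonzero entry positive) gives (4, 3, -1, -4).

(4, 3, -1, -4)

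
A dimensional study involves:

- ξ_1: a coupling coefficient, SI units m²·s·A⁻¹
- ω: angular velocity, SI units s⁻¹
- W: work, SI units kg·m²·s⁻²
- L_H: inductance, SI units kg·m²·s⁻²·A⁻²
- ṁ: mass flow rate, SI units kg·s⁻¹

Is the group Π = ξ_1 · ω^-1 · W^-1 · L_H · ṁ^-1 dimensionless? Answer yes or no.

no

Sum the exponent of each base dimension across the product:
  M: [ξ_1]_M − [ω]_M − [W]_M + [L_H]_M − [ṁ]_M = (0) − (0) − (1) + (1) − (1) = -1
  L: [ξ_1]_L − [ω]_L − [W]_L + [L_H]_L − [ṁ]_L = (2) − (0) − (2) + (2) − (0) = 2
  T: [ξ_1]_T − [ω]_T − [W]_T + [L_H]_T − [ṁ]_T = (1) − (-1) − (-2) + (-2) − (-1) = 3
  I: [ξ_1]_I − [ω]_I − [W]_I + [L_H]_I − [ṁ]_I = (-1) − (0) − (0) + (-2) − (0) = -3
Net dimensions [M⁻¹ L² T³ I⁻³] ≠ [1] — not dimensionless.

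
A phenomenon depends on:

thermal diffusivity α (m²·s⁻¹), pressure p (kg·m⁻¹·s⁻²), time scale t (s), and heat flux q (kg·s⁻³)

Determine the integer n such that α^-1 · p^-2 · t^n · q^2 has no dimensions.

Balance the T exponent: (1)·n from t, plus −(-1) − 2·(-2) + 2·(-3) = -1 from the rest, must sum to zero.
n − 1 = 0, so n = 1.

1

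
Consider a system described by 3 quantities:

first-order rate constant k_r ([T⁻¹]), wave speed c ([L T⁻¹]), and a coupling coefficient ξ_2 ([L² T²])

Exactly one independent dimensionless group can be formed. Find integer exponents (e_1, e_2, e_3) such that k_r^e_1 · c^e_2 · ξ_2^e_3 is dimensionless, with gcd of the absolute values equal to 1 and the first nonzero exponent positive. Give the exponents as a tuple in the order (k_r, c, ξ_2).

L: e_1·(0) + e_2·(1) + e_3·(2) = 0
T: e_1·(-1) + e_2·(-1) + e_3·(2) = 0
Solving this homogeneous linear system for the smallest-integer solution (first nonzero entry positive) gives (4, -2, 1).

(4, -2, 1)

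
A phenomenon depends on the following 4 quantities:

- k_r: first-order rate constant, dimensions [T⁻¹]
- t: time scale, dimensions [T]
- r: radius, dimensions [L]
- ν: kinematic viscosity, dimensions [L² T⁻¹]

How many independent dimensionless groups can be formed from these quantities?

2

There are 4 variables and 2 base dimensions (L, T).
The dimension matrix has rank 2.
Independent dimensionless groups: 4 − 2 = 2.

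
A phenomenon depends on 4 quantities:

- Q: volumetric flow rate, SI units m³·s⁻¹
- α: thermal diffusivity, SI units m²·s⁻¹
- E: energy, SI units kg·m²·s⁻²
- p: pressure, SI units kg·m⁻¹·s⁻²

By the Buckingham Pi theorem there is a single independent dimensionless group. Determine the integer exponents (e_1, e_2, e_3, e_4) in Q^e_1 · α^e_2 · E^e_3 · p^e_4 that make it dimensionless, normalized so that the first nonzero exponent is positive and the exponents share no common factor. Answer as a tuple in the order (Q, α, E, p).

(3, -3, -1, 1)

M: e_1·(0) + e_2·(0) + e_3·(1) + e_4·(1) = 0
L: e_1·(3) + e_2·(2) + e_3·(2) + e_4·(-1) = 0
T: e_1·(-1) + e_2·(-1) + e_3·(-2) + e_4·(-2) = 0
Solving this homogeneous linear system for the smallest-integer solution (first nonzero entry positive) gives (3, -3, -1, 1).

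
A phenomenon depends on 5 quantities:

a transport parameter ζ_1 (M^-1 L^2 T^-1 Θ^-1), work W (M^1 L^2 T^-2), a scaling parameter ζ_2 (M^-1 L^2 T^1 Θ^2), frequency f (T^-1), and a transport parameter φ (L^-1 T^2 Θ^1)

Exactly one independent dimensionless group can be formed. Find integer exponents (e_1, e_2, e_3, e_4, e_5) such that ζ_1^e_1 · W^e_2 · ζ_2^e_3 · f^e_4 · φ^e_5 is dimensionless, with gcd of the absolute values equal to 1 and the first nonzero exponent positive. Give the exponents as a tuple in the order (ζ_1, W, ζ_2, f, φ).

(2, 1, -1, 3, 4)

M: e_1·(-1) + e_2·(1) + e_3·(-1) + e_4·(0) + e_5·(0) = 0
L: e_1·(2) + e_2·(2) + e_3·(2) + e_4·(0) + e_5·(-1) = 0
T: e_1·(-1) + e_2·(-2) + e_3·(1) + e_4·(-1) + e_5·(2) = 0
Θ: e_1·(-1) + e_2·(0) + e_3·(2) + e_4·(0) + e_5·(1) = 0
Solving this homogeneous linear system for the smallest-integer solution (first nonzero entry positive) gives (2, 1, -1, 3, 4).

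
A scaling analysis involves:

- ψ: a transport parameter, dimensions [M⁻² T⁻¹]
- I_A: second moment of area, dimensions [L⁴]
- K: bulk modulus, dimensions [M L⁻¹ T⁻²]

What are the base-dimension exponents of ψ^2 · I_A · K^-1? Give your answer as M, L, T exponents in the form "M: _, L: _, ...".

Collect each base-dimension exponent across the product:
  M: 2·(-2) + (0) − (1) = -5
  L: 2·(0) + (4) − (-1) = 5
  T: 2·(-1) + (0) − (-2) = 0
So the dimensions are [M⁻⁵ L⁵].

M: -5, L: 5, T: 0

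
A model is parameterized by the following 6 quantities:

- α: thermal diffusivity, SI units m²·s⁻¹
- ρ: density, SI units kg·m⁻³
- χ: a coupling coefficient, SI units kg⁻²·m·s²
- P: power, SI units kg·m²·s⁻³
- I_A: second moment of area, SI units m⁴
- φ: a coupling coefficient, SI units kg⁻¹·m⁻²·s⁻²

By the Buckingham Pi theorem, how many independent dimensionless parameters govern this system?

There are 6 variables and 3 base dimensions (M, L, T).
The dimension matrix has rank 3.
Independent dimensionless groups: 6 − 3 = 3.

3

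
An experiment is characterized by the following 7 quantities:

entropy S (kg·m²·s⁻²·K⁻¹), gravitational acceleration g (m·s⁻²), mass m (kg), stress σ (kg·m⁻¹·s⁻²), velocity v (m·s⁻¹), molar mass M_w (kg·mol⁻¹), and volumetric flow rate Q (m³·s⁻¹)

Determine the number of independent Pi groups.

There are 7 variables and 5 base dimensions (M, L, T, Θ, N).
The dimension matrix has rank 5.
Independent dimensionless groups: 7 − 5 = 2.

2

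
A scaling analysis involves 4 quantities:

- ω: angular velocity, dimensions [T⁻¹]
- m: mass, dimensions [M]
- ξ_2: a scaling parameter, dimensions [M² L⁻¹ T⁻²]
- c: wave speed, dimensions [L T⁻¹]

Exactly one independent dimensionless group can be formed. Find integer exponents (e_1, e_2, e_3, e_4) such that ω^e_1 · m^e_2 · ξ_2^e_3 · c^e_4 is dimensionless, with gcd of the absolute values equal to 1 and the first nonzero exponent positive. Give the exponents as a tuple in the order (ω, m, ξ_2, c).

(3, 2, -1, -1)

M: e_1·(0) + e_2·(1) + e_3·(2) + e_4·(0) = 0
L: e_1·(0) + e_2·(0) + e_3·(-1) + e_4·(1) = 0
T: e_1·(-1) + e_2·(0) + e_3·(-2) + e_4·(-1) = 0
Solving this homogeneous linear system for the smallest-integer solution (first nonzero entry positive) gives (3, 2, -1, -1).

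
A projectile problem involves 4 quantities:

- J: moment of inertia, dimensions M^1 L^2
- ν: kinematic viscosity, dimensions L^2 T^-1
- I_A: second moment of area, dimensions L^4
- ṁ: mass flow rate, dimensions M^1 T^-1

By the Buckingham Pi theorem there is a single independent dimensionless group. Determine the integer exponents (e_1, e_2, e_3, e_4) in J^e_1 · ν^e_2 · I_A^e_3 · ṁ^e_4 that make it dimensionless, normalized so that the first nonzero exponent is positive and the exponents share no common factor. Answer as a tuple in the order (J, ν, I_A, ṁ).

(1, 1, -1, -1)

M: e_1·(1) + e_2·(0) + e_3·(0) + e_4·(1) = 0
L: e_1·(2) + e_2·(2) + e_3·(4) + e_4·(0) = 0
T: e_1·(0) + e_2·(-1) + e_3·(0) + e_4·(-1) = 0
Solving this homogeneous linear system for the smallest-integer solution (first nonzero entry positive) gives (1, 1, -1, -1).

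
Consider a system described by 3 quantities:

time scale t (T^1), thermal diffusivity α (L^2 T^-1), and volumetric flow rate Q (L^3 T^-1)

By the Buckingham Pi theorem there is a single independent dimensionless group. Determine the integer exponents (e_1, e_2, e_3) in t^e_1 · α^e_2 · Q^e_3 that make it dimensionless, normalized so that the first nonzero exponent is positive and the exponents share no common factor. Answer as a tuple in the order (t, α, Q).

L: e_1·(0) + e_2·(2) + e_3·(3) = 0
T: e_1·(1) + e_2·(-1) + e_3·(-1) = 0
Solving this homogeneous linear system for the smallest-integer solution (first nonzero entry positive) gives (1, 3, -2).

(1, 3, -2)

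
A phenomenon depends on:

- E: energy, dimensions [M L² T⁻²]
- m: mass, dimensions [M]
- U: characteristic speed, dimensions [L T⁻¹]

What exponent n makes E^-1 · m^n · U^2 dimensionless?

1

Balance the M exponent: (1)·n from m, plus −(1) + 2·(0) = -1 from the rest, must sum to zero.
n − 1 = 0, so n = 1.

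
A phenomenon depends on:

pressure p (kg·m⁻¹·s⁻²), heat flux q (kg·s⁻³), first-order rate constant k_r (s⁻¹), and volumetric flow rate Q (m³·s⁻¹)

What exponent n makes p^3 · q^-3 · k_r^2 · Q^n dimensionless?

1

Balance the L exponent: (3)·n from Q, plus 3·(-1) − 3·(0) + 2·(0) = -3 from the rest, must sum to zero.
3n − 3 = 0, so n = 1.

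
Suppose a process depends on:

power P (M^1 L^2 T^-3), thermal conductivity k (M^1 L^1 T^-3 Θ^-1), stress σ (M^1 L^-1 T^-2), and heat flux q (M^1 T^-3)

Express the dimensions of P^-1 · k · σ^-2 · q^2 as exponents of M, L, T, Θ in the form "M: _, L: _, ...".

Collect each base-dimension exponent across the product:
  M: −(1) + (1) − 2·(1) + 2·(1) = 0
  L: −(2) + (1) − 2·(-1) + 2·(0) = 1
  T: −(-3) + (-3) − 2·(-2) + 2·(-3) = -2
  Θ: −(0) + (-1) − 2·(0) + 2·(0) = -1
So the dimensions are [L T⁻² Θ⁻¹].

M: 0, L: 1, T: -2, Θ: -1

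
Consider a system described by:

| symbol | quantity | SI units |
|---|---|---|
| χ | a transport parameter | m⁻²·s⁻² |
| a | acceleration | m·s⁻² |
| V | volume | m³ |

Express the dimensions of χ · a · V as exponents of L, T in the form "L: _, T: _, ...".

L: 2, T: -4

Collect each base-dimension exponent across the product:
  L: (-2) + (1) + (3) = 2
  T: (-2) + (-2) + (0) = -4
So the dimensions are [L² T⁻⁴].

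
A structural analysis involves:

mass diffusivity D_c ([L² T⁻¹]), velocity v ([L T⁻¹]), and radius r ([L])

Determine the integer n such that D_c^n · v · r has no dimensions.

Balance the L exponent: (2)·n from D_c, plus (1) + (1) = 2 from the rest, must sum to zero.
2n + 2 = 0, so n = -1.

-1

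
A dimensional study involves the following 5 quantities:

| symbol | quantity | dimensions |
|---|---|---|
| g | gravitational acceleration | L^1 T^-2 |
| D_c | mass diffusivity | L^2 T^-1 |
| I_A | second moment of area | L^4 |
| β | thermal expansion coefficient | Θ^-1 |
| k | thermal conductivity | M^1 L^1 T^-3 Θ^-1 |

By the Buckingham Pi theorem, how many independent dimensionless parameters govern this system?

There are 5 variables and 4 base dimensions (M, L, T, Θ).
The dimension matrix has rank 4.
Independent dimensionless groups: 5 − 4 = 1.

1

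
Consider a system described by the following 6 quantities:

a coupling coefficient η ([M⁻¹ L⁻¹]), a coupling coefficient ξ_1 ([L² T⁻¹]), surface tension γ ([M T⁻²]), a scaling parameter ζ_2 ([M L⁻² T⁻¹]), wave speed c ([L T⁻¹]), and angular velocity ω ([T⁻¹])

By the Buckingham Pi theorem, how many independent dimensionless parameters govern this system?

There are 6 variables and 3 base dimensions (M, L, T).
The dimension matrix has rank 3.
Independent dimensionless groups: 6 − 3 = 3.

3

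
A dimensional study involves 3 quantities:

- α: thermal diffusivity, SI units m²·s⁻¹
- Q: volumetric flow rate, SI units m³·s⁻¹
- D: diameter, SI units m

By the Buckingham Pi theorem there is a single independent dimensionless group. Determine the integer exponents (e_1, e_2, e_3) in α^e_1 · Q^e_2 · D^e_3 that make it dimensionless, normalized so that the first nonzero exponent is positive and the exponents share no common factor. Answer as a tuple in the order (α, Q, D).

(1, -1, 1)

L: e_1·(2) + e_2·(3) + e_3·(1) = 0
T: e_1·(-1) + e_2·(-1) + e_3·(0) = 0
Solving this homogeneous linear system for the smallest-integer solution (first nonzero entry positive) gives (1, -1, 1).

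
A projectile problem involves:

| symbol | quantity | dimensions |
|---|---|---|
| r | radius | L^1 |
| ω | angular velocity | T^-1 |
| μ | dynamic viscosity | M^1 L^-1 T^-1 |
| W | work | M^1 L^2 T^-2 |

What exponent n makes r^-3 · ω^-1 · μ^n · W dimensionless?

Balance the M exponent: (1)·n from μ, plus −3·(0) − (0) + (1) = 1 from the rest, must sum to zero.
n + 1 = 0, so n = -1.

-1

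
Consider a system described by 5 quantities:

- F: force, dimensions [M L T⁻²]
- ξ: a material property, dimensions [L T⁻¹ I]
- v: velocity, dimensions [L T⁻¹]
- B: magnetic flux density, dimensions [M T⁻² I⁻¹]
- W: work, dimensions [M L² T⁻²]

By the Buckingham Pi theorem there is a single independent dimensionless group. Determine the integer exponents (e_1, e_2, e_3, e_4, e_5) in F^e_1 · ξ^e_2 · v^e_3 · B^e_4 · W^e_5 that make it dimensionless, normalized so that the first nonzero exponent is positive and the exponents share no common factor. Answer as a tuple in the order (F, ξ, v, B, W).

(2, -1, 1, -1, -1)

M: e_1·(1) + e_2·(0) + e_3·(0) + e_4·(1) + e_5·(1) = 0
L: e_1·(1) + e_2·(1) + e_3·(1) + e_4·(0) + e_5·(2) = 0
T: e_1·(-2) + e_2·(-1) + e_3·(-1) + e_4·(-2) + e_5·(-2) = 0
I: e_1·(0) + e_2·(1) + e_3·(0) + e_4·(-1) + e_5·(0) = 0
Solving this homogeneous linear system for the smallest-integer solution (first nonzero entry positive) gives (2, -1, 1, -1, -1).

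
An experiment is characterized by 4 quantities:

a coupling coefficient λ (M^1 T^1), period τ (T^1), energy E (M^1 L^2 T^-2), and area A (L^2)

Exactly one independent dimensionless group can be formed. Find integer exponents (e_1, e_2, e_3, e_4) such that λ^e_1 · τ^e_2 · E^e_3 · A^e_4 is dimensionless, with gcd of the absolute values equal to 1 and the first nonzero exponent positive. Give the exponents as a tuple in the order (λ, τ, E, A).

M: e_1·(1) + e_2·(0) + e_3·(1) + e_4·(0) = 0
L: e_1·(0) + e_2·(0) + e_3·(2) + e_4·(2) = 0
T: e_1·(1) + e_2·(1) + e_3·(-2) + e_4·(0) = 0
Solving this homogeneous linear system for the smallest-integer solution (first nonzero entry positive) gives (1, -3, -1, 1).

(1, -3, -1, 1)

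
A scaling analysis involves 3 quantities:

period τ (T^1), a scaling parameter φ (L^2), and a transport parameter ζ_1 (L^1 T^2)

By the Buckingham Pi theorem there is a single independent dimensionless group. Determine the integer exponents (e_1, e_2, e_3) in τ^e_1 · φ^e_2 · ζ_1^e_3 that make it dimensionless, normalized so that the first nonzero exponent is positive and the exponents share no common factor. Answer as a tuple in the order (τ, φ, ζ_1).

L: e_1·(0) + e_2·(2) + e_3·(1) = 0
T: e_1·(1) + e_2·(0) + e_3·(2) = 0
Solving this homogeneous linear system for the smallest-integer solution (first nonzero entry positive) gives (4, 1, -2).

(4, 1, -2)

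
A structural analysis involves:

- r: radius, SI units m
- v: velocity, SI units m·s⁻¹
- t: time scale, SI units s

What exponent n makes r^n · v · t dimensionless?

Balance the L exponent: (1)·n from r, plus (1) + (0) = 1 from the rest, must sum to zero.
n + 1 = 0, so n = -1.

-1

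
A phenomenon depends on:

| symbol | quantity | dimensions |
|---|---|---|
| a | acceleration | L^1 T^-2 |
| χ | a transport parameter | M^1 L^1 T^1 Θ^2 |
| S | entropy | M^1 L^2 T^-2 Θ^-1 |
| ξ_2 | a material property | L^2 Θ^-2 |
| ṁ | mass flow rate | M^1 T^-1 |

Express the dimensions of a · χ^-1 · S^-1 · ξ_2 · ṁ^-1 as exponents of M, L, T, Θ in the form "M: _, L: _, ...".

Collect each base-dimension exponent across the product:
  M: (0) − (1) − (1) + (0) − (1) = -3
  L: (1) − (1) − (2) + (2) − (0) = 0
  T: (-2) − (1) − (-2) + (0) − (-1) = 0
  Θ: (0) − (2) − (-1) + (-2) − (0) = -3
So the dimensions are [M⁻³ Θ⁻³].

M: -3, L: 0, T: 0, Θ: -3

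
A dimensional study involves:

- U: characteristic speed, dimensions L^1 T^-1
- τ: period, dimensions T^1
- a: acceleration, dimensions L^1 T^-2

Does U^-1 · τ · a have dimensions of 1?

Sum the exponent of each base dimension across the product:
  M: −[U]_M + [τ]_M + [a]_M = −(0) + (0) + (0) = 0
  L: −[U]_L + [τ]_L + [a]_L = −(1) + (0) + (1) = 0
  T: −[U]_T + [τ]_T + [a]_T = −(-1) + (1) + (-2) = 0
  Θ: −[U]_Θ + [τ]_Θ + [a]_Θ = −(0) + (0) + (0) = 0
All base exponents vanish — dimensionless.

yes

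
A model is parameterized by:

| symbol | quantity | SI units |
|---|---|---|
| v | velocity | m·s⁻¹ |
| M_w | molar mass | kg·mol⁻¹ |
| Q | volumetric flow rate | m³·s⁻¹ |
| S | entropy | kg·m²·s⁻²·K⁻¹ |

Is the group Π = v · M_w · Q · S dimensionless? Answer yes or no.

Sum the exponent of each base dimension across the product:
  M: [v]_M + [M_w]_M + [Q]_M + [S]_M = (0) + (1) + (0) + (1) = 2
  L: [v]_L + [M_w]_L + [Q]_L + [S]_L = (1) + (0) + (3) + (2) = 6
  T: [v]_T + [M_w]_T + [Q]_T + [S]_T = (-1) + (0) + (-1) + (-2) = -4
  Θ: [v]_Θ + [M_w]_Θ + [Q]_Θ + [S]_Θ = (0) + (0) + (0) + (-1) = -1
  N: [v]_N + [M_w]_N + [Q]_N + [S]_N = (0) + (-1) + (0) + (0) = -1
Net dimensions [M² L⁶ T⁻⁴ Θ⁻¹ N⁻¹] ≠ [1] — not dimensionless.

no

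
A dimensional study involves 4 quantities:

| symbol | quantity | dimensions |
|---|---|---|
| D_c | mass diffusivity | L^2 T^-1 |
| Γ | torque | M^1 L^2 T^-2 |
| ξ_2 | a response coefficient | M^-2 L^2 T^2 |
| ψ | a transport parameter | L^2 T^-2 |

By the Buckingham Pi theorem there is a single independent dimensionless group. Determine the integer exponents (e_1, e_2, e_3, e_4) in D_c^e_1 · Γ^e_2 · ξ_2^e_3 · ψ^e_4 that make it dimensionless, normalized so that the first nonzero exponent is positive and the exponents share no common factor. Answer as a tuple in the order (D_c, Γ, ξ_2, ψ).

M: e_1·(0) + e_2·(1) + e_3·(-2) + e_4·(0) = 0
L: e_1·(2) + e_2·(2) + e_3·(2) + e_4·(2) = 0
T: e_1·(-1) + e_2·(-2) + e_3·(2) + e_4·(-2) = 0
Solving this homogeneous linear system for the smallest-integer solution (first nonzero entry positive) gives (4, -2, -1, -1).

(4, -2, -1, -1)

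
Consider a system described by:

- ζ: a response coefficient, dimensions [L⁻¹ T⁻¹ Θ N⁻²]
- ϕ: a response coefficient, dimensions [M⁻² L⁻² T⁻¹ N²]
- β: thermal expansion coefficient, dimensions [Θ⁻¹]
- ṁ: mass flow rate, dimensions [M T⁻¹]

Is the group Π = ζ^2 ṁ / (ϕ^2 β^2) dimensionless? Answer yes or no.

no

Sum the exponent of each base dimension across the product:
  M: 2·[ζ]_M − 2·[ϕ]_M − 2·[β]_M + [ṁ]_M = 2·(0) − 2·(-2) − 2·(0) + (1) = 5
  L: 2·[ζ]_L − 2·[ϕ]_L − 2·[β]_L + [ṁ]_L = 2·(-1) − 2·(-2) − 2·(0) + (0) = 2
  T: 2·[ζ]_T − 2·[ϕ]_T − 2·[β]_T + [ṁ]_T = 2·(-1) − 2·(-1) − 2·(0) + (-1) = -1
  Θ: 2·[ζ]_Θ − 2·[ϕ]_Θ − 2·[β]_Θ + [ṁ]_Θ = 2·(1) − 2·(0) − 2·(-1) + (0) = 4
  N: 2·[ζ]_N − 2·[ϕ]_N − 2·[β]_N + [ṁ]_N = 2·(-2) − 2·(2) − 2·(0) + (0) = -8
Net dimensions [M⁵ L² T⁻¹ Θ⁴ N⁻⁸] ≠ [1] — not dimensionless.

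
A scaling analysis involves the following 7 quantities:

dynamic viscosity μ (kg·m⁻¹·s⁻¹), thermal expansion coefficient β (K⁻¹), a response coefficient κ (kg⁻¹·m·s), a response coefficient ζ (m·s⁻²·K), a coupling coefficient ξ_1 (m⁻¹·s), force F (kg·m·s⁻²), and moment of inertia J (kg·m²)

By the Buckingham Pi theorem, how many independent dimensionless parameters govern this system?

3

There are 7 variables and 4 base dimensions (M, L, T, Θ).
The dimension matrix has rank 4.
Independent dimensionless groups: 7 − 4 = 3.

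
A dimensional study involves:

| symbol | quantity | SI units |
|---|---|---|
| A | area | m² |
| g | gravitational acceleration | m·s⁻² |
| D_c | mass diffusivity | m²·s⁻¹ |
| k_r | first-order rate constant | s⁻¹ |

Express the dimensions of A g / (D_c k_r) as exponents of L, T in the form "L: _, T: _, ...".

Collect each base-dimension exponent across the product:
  L: (2) + (1) − (2) − (0) = 1
  T: (0) + (-2) − (-1) − (-1) = 0
So the dimensions are [L].

L: 1, T: 0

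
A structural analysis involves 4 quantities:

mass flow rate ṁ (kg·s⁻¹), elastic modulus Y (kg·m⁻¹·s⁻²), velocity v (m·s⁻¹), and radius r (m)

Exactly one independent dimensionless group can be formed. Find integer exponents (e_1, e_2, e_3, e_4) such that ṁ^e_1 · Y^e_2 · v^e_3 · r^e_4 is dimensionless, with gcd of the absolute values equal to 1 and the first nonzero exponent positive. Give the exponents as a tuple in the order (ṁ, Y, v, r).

M: e_1·(1) + e_2·(1) + e_3·(0) + e_4·(0) = 0
L: e_1·(0) + e_2·(-1) + e_3·(1) + e_4·(1) = 0
T: e_1·(-1) + e_2·(-2) + e_3·(-1) + e_4·(0) = 0
Solving this homogeneous linear system for the smallest-integer solution (first nonzero entry positive) gives (1, -1, 1, -2).

(1, -1, 1, -2)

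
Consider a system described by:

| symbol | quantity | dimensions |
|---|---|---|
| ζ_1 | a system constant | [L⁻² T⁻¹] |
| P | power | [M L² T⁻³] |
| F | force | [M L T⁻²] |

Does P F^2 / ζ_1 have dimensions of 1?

no

Sum the exponent of each base dimension across the product:
  M: −[ζ_1]_M + [P]_M + 2·[F]_M = −(0) + (1) + 2·(1) = 3
  L: −[ζ_1]_L + [P]_L + 2·[F]_L = −(-2) + (2) + 2·(1) = 6
  T: −[ζ_1]_T + [P]_T + 2·[F]_T = −(-1) + (-3) + 2·(-2) = -6
Net dimensions [M³ L⁶ T⁻⁶] ≠ [1] — not dimensionless.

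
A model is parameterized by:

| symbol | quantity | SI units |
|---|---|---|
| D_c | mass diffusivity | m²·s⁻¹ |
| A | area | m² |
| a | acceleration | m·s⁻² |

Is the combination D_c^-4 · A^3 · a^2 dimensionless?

Sum the exponent of each base dimension across the product:
  L: −4·[D_c]_L + 3·[A]_L + 2·[a]_L = −4·(2) + 3·(2) + 2·(1) = 0
  T: −4·[D_c]_T + 3·[A]_T + 2·[a]_T = −4·(-1) + 3·(0) + 2·(-2) = 0
All base exponents vanish — dimensionless.

yes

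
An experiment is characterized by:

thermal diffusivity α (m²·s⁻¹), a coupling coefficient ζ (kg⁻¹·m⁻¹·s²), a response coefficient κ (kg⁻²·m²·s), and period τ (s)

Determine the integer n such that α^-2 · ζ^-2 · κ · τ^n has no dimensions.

1

Balance the T exponent: (1)·n from τ, plus −2·(-1) − 2·(2) + (1) = -1 from the rest, must sum to zero.
n − 1 = 0, so n = 1.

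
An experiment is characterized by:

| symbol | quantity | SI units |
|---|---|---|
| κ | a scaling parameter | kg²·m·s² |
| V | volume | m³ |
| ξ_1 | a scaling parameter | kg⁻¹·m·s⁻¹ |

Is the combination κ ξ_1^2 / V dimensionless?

Sum the exponent of each base dimension across the product:
  M: [κ]_M − [V]_M + 2·[ξ_1]_M = (2) − (0) + 2·(-1) = 0
  L: [κ]_L − [V]_L + 2·[ξ_1]_L = (1) − (3) + 2·(1) = 0
  T: [κ]_T − [V]_T + 2·[ξ_1]_T = (2) − (0) + 2·(-1) = 0
All base exponents vanish — dimensionless.

yes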